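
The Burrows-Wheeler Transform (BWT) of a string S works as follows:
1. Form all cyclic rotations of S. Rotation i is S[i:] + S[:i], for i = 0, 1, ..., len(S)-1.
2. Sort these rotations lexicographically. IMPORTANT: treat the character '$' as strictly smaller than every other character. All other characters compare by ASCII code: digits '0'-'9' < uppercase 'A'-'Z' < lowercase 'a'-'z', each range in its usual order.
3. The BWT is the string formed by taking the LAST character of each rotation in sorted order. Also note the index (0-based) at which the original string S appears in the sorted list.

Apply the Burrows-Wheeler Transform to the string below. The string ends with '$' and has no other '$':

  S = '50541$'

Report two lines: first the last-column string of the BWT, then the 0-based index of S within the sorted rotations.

All 6 rotations (rotation i = S[i:]+S[:i]):
  rot[0] = 50541$
  rot[1] = 0541$5
  rot[2] = 541$50
  rot[3] = 41$505
  rot[4] = 1$5054
  rot[5] = $50541
Sorted (with $ < everything):
  sorted[0] = $50541  (last char: '1')
  sorted[1] = 0541$5  (last char: '5')
  sorted[2] = 1$5054  (last char: '4')
  sorted[3] = 41$505  (last char: '5')
  sorted[4] = 50541$  (last char: '$')
  sorted[5] = 541$50  (last char: '0')
Last column: 1545$0
Original string S is at sorted index 4

Answer: 1545$0
4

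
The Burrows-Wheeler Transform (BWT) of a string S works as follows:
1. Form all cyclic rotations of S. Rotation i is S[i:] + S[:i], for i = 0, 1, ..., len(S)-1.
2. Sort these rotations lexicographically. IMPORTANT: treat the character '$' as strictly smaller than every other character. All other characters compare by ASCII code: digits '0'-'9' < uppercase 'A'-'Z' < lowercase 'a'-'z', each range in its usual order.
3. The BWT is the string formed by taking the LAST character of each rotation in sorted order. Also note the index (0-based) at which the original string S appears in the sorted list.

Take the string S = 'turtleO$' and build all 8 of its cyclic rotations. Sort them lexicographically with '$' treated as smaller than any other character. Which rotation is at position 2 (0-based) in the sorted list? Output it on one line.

Answer: eO$turtl

Derivation:
All 8 rotations (rotation i = S[i:]+S[:i]):
  rot[0] = turtleO$
  rot[1] = urtleO$t
  rot[2] = rtleO$tu
  rot[3] = tleO$tur
  rot[4] = leO$turt
  rot[5] = eO$turtl
  rot[6] = O$turtle
  rot[7] = $turtleO
Sorted (with $ < everything):
  sorted[0] = $turtleO
  sorted[1] = O$turtle
  sorted[2] = eO$turtl
  sorted[3] = leO$turt
  sorted[4] = rtleO$tu
  sorted[5] = tleO$tur
  sorted[6] = turtleO$
  sorted[7] = urtleO$t
sorted[2] = eO$turtl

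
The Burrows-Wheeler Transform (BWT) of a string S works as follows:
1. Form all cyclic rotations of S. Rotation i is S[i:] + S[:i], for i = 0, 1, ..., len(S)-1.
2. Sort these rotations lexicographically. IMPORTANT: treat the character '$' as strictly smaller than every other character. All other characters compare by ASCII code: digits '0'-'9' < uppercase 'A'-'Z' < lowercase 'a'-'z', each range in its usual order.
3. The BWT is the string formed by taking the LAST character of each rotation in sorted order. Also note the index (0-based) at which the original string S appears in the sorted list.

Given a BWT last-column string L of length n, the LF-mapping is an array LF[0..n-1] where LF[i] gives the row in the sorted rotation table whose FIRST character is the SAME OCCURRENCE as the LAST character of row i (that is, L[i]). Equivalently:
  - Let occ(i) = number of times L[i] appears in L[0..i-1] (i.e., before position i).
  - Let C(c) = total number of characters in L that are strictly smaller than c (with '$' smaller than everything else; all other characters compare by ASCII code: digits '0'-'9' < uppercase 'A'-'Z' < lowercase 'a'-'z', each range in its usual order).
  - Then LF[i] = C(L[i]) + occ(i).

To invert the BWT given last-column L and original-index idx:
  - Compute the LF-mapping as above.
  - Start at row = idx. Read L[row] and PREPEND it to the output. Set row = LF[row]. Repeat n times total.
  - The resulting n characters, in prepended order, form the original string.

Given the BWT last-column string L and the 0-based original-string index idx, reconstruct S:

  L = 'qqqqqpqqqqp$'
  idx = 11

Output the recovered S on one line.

LF mapping: 3 4 5 6 7 1 8 9 10 11 2 0
Walk LF starting at row 11, prepending L[row]:
  step 1: row=11, L[11]='$', prepend. Next row=LF[11]=0
  step 2: row=0, L[0]='q', prepend. Next row=LF[0]=3
  step 3: row=3, L[3]='q', prepend. Next row=LF[3]=6
  step 4: row=6, L[6]='q', prepend. Next row=LF[6]=8
  step 5: row=8, L[8]='q', prepend. Next row=LF[8]=10
  step 6: row=10, L[10]='p', prepend. Next row=LF[10]=2
  step 7: row=2, L[2]='q', prepend. Next row=LF[2]=5
  step 8: row=5, L[5]='p', prepend. Next row=LF[5]=1
  step 9: row=1, L[1]='q', prepend. Next row=LF[1]=4
  step 10: row=4, L[4]='q', prepend. Next row=LF[4]=7
  step 11: row=7, L[7]='q', prepend. Next row=LF[7]=9
  step 12: row=9, L[9]='q', prepend. Next row=LF[9]=11
Reversed output: qqqqpqpqqqq$

Answer: qqqqpqpqqqq$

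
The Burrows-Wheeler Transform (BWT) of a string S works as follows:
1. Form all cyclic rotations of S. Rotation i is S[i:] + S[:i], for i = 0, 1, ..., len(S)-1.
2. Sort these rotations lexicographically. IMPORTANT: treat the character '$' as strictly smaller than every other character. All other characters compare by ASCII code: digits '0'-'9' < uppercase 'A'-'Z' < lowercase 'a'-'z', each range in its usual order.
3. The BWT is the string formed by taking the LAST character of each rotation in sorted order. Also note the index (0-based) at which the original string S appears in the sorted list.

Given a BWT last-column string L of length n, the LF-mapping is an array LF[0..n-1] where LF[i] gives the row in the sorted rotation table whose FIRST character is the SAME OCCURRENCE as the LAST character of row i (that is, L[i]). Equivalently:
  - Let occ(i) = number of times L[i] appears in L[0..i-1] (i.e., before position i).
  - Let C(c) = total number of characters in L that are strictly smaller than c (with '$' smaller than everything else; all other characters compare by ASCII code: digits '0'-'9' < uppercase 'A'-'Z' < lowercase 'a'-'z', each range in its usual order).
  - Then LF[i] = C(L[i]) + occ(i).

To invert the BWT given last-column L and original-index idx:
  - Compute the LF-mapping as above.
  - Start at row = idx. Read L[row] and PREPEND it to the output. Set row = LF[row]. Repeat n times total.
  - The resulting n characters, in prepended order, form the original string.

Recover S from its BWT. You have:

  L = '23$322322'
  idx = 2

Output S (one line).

LF mapping: 1 6 0 7 2 3 8 4 5
Walk LF starting at row 2, prepending L[row]:
  step 1: row=2, L[2]='$', prepend. Next row=LF[2]=0
  step 2: row=0, L[0]='2', prepend. Next row=LF[0]=1
  step 3: row=1, L[1]='3', prepend. Next row=LF[1]=6
  step 4: row=6, L[6]='3', prepend. Next row=LF[6]=8
  step 5: row=8, L[8]='2', prepend. Next row=LF[8]=5
  step 6: row=5, L[5]='2', prepend. Next row=LF[5]=3
  step 7: row=3, L[3]='3', prepend. Next row=LF[3]=7
  step 8: row=7, L[7]='2', prepend. Next row=LF[7]=4
  step 9: row=4, L[4]='2', prepend. Next row=LF[4]=2
Reversed output: 22322332$

Answer: 22322332$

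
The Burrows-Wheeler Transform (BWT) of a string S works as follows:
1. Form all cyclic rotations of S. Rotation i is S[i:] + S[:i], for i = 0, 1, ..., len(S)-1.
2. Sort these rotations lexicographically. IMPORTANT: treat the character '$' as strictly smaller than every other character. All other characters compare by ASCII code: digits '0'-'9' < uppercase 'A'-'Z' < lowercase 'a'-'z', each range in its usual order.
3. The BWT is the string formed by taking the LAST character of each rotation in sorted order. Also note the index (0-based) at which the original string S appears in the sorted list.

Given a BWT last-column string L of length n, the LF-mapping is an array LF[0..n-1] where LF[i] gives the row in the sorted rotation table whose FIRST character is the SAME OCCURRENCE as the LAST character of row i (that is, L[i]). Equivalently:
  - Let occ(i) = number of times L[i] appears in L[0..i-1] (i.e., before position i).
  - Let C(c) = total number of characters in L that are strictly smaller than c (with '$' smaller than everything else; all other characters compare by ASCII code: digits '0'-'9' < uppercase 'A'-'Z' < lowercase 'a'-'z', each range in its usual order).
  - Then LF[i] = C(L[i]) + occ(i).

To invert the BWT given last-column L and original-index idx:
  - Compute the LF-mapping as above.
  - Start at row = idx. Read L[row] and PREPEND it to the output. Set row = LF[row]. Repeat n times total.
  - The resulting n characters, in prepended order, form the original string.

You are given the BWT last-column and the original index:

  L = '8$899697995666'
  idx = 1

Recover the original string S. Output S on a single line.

LF mapping: 7 0 8 9 10 2 11 6 12 13 1 3 4 5
Walk LF starting at row 1, prepending L[row]:
  step 1: row=1, L[1]='$', prepend. Next row=LF[1]=0
  step 2: row=0, L[0]='8', prepend. Next row=LF[0]=7
  step 3: row=7, L[7]='7', prepend. Next row=LF[7]=6
  step 4: row=6, L[6]='9', prepend. Next row=LF[6]=11
  step 5: row=11, L[11]='6', prepend. Next row=LF[11]=3
  step 6: row=3, L[3]='9', prepend. Next row=LF[3]=9
  step 7: row=9, L[9]='9', prepend. Next row=LF[9]=13
  step 8: row=13, L[13]='6', prepend. Next row=LF[13]=5
  step 9: row=5, L[5]='6', prepend. Next row=LF[5]=2
  step 10: row=2, L[2]='8', prepend. Next row=LF[2]=8
  step 11: row=8, L[8]='9', prepend. Next row=LF[8]=12
  step 12: row=12, L[12]='6', prepend. Next row=LF[12]=4
  step 13: row=4, L[4]='9', prepend. Next row=LF[4]=10
  step 14: row=10, L[10]='5', prepend. Next row=LF[10]=1
Reversed output: 5969866996978$

Answer: 5969866996978$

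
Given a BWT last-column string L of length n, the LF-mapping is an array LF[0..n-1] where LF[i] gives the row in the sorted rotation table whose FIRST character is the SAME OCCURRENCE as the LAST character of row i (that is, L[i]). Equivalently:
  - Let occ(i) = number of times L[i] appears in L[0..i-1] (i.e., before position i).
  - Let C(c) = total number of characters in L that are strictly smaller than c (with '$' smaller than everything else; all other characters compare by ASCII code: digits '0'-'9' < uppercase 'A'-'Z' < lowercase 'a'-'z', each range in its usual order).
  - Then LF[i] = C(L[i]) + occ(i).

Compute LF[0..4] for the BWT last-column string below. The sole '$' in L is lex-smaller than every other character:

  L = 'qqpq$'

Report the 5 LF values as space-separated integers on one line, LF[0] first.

Answer: 2 3 1 4 0

Derivation:
Char counts: '$':1, 'p':1, 'q':3
C (first-col start): C('$')=0, C('p')=1, C('q')=2
L[0]='q': occ=0, LF[0]=C('q')+0=2+0=2
L[1]='q': occ=1, LF[1]=C('q')+1=2+1=3
L[2]='p': occ=0, LF[2]=C('p')+0=1+0=1
L[3]='q': occ=2, LF[3]=C('q')+2=2+2=4
L[4]='$': occ=0, LF[4]=C('$')+0=0+0=0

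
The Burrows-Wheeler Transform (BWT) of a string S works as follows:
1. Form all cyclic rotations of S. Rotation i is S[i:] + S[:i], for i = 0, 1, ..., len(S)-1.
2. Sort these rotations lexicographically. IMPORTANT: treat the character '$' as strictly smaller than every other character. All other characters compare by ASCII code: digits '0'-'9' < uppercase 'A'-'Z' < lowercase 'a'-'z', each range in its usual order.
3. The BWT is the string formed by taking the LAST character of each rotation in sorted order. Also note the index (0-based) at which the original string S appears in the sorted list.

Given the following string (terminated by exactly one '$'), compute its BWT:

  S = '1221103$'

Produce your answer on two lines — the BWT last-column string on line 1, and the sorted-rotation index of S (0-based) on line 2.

All 8 rotations (rotation i = S[i:]+S[:i]):
  rot[0] = 1221103$
  rot[1] = 221103$1
  rot[2] = 21103$12
  rot[3] = 1103$122
  rot[4] = 103$1221
  rot[5] = 03$12211
  rot[6] = 3$122110
  rot[7] = $1221103
Sorted (with $ < everything):
  sorted[0] = $1221103  (last char: '3')
  sorted[1] = 03$12211  (last char: '1')
  sorted[2] = 103$1221  (last char: '1')
  sorted[3] = 1103$122  (last char: '2')
  sorted[4] = 1221103$  (last char: '$')
  sorted[5] = 21103$12  (last char: '2')
  sorted[6] = 221103$1  (last char: '1')
  sorted[7] = 3$122110  (last char: '0')
Last column: 3112$210
Original string S is at sorted index 4

Answer: 3112$210
4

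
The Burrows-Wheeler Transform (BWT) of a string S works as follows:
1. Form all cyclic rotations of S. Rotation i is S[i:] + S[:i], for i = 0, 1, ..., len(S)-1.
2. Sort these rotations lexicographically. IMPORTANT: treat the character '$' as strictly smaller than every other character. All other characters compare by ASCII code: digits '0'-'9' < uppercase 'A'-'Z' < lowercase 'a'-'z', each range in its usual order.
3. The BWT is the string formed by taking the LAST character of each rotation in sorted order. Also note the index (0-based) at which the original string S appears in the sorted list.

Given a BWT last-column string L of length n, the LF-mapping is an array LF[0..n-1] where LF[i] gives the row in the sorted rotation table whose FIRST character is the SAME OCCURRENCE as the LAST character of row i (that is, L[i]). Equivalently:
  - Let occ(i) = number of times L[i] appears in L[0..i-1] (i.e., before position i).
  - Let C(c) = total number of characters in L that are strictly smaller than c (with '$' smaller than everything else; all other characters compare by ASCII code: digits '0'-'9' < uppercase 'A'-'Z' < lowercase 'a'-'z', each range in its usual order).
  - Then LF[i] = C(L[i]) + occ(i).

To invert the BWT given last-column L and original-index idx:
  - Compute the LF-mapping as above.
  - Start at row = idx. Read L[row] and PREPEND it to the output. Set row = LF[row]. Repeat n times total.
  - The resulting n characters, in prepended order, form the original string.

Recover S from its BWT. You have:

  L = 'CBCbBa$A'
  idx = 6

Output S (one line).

Answer: aCBAbBC$

Derivation:
LF mapping: 4 2 5 7 3 6 0 1
Walk LF starting at row 6, prepending L[row]:
  step 1: row=6, L[6]='$', prepend. Next row=LF[6]=0
  step 2: row=0, L[0]='C', prepend. Next row=LF[0]=4
  step 3: row=4, L[4]='B', prepend. Next row=LF[4]=3
  step 4: row=3, L[3]='b', prepend. Next row=LF[3]=7
  step 5: row=7, L[7]='A', prepend. Next row=LF[7]=1
  step 6: row=1, L[1]='B', prepend. Next row=LF[1]=2
  step 7: row=2, L[2]='C', prepend. Next row=LF[2]=5
  step 8: row=5, L[5]='a', prepend. Next row=LF[5]=6
Reversed output: aCBAbBC$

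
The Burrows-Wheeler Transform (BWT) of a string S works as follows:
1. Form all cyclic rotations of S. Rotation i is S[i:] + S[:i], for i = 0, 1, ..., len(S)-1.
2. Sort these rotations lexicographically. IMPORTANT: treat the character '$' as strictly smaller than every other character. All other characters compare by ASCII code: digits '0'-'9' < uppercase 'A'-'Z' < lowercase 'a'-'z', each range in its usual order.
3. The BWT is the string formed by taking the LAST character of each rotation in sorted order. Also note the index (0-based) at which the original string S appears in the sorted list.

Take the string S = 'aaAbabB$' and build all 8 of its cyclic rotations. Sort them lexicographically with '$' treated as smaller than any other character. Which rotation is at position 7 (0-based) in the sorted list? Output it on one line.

All 8 rotations (rotation i = S[i:]+S[:i]):
  rot[0] = aaAbabB$
  rot[1] = aAbabB$a
  rot[2] = AbabB$aa
  rot[3] = babB$aaA
  rot[4] = abB$aaAb
  rot[5] = bB$aaAba
  rot[6] = B$aaAbab
  rot[7] = $aaAbabB
Sorted (with $ < everything):
  sorted[0] = $aaAbabB
  sorted[1] = AbabB$aa
  sorted[2] = B$aaAbab
  sorted[3] = aAbabB$a
  sorted[4] = aaAbabB$
  sorted[5] = abB$aaAb
  sorted[6] = bB$aaAba
  sorted[7] = babB$aaA
sorted[7] = babB$aaA

Answer: babB$aaA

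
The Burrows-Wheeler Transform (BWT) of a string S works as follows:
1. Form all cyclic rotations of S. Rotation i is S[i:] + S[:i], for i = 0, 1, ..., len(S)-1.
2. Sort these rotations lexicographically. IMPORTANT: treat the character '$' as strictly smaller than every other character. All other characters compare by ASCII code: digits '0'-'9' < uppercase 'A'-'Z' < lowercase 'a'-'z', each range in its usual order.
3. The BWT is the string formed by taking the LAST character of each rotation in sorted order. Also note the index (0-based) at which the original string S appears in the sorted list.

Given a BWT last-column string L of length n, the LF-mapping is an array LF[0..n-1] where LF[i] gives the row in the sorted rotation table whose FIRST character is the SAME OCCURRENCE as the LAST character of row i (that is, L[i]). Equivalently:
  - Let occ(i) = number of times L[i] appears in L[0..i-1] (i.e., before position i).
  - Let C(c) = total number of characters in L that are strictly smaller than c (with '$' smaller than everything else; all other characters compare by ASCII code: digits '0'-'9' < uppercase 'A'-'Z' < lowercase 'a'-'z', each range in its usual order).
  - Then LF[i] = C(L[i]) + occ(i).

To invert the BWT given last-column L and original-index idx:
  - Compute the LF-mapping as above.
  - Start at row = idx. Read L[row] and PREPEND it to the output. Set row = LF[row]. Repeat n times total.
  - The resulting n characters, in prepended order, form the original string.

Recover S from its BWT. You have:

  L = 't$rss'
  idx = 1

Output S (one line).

Answer: rsst$

Derivation:
LF mapping: 4 0 1 2 3
Walk LF starting at row 1, prepending L[row]:
  step 1: row=1, L[1]='$', prepend. Next row=LF[1]=0
  step 2: row=0, L[0]='t', prepend. Next row=LF[0]=4
  step 3: row=4, L[4]='s', prepend. Next row=LF[4]=3
  step 4: row=3, L[3]='s', prepend. Next row=LF[3]=2
  step 5: row=2, L[2]='r', prepend. Next row=LF[2]=1
Reversed output: rsst$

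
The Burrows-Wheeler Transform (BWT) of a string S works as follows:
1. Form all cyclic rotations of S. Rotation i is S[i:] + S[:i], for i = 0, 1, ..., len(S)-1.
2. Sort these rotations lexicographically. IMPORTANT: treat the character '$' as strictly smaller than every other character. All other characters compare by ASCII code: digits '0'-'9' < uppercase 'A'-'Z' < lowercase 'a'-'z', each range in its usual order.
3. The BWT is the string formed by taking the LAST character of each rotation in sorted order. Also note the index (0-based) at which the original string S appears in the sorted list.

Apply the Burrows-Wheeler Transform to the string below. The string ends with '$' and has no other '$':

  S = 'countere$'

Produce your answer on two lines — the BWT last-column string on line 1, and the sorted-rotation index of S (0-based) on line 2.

Answer: e$rtuceno
1

Derivation:
All 9 rotations (rotation i = S[i:]+S[:i]):
  rot[0] = countere$
  rot[1] = ountere$c
  rot[2] = untere$co
  rot[3] = ntere$cou
  rot[4] = tere$coun
  rot[5] = ere$count
  rot[6] = re$counte
  rot[7] = e$counter
  rot[8] = $countere
Sorted (with $ < everything):
  sorted[0] = $countere  (last char: 'e')
  sorted[1] = countere$  (last char: '$')
  sorted[2] = e$counter  (last char: 'r')
  sorted[3] = ere$count  (last char: 't')
  sorted[4] = ntere$cou  (last char: 'u')
  sorted[5] = ountere$c  (last char: 'c')
  sorted[6] = re$counte  (last char: 'e')
  sorted[7] = tere$coun  (last char: 'n')
  sorted[8] = untere$co  (last char: 'o')
Last column: e$rtuceno
Original string S is at sorted index 1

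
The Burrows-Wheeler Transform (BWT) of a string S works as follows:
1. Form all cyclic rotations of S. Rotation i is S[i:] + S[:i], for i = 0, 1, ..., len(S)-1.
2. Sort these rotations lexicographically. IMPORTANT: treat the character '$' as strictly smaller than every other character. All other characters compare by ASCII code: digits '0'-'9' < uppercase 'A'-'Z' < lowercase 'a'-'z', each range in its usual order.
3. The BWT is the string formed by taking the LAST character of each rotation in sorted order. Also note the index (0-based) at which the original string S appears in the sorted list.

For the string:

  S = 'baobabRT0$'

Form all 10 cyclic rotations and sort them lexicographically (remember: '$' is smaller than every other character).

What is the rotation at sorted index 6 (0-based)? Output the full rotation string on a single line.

Answer: bRT0$baoba

Derivation:
All 10 rotations (rotation i = S[i:]+S[:i]):
  rot[0] = baobabRT0$
  rot[1] = aobabRT0$b
  rot[2] = obabRT0$ba
  rot[3] = babRT0$bao
  rot[4] = abRT0$baob
  rot[5] = bRT0$baoba
  rot[6] = RT0$baobab
  rot[7] = T0$baobabR
  rot[8] = 0$baobabRT
  rot[9] = $baobabRT0
Sorted (with $ < everything):
  sorted[0] = $baobabRT0
  sorted[1] = 0$baobabRT
  sorted[2] = RT0$baobab
  sorted[3] = T0$baobabR
  sorted[4] = abRT0$baob
  sorted[5] = aobabRT0$b
  sorted[6] = bRT0$baoba
  sorted[7] = babRT0$bao
  sorted[8] = baobabRT0$
  sorted[9] = obabRT0$ba
sorted[6] = bRT0$baoba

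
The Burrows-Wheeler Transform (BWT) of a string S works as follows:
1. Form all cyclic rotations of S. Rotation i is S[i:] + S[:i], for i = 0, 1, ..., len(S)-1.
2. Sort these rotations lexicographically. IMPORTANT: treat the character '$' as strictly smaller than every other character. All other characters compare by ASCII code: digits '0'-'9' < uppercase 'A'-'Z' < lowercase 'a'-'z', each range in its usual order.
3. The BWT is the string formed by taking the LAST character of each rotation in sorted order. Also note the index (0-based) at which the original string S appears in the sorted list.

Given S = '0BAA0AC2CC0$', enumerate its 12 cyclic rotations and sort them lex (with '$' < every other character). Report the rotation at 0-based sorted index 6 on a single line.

All 12 rotations (rotation i = S[i:]+S[:i]):
  rot[0] = 0BAA0AC2CC0$
  rot[1] = BAA0AC2CC0$0
  rot[2] = AA0AC2CC0$0B
  rot[3] = A0AC2CC0$0BA
  rot[4] = 0AC2CC0$0BAA
  rot[5] = AC2CC0$0BAA0
  rot[6] = C2CC0$0BAA0A
  rot[7] = 2CC0$0BAA0AC
  rot[8] = CC0$0BAA0AC2
  rot[9] = C0$0BAA0AC2C
  rot[10] = 0$0BAA0AC2CC
  rot[11] = $0BAA0AC2CC0
Sorted (with $ < everything):
  sorted[0] = $0BAA0AC2CC0
  sorted[1] = 0$0BAA0AC2CC
  sorted[2] = 0AC2CC0$0BAA
  sorted[3] = 0BAA0AC2CC0$
  sorted[4] = 2CC0$0BAA0AC
  sorted[5] = A0AC2CC0$0BA
  sorted[6] = AA0AC2CC0$0B
  sorted[7] = AC2CC0$0BAA0
  sorted[8] = BAA0AC2CC0$0
  sorted[9] = C0$0BAA0AC2C
  sorted[10] = C2CC0$0BAA0A
  sorted[11] = CC0$0BAA0AC2
sorted[6] = AA0AC2CC0$0B

Answer: AA0AC2CC0$0B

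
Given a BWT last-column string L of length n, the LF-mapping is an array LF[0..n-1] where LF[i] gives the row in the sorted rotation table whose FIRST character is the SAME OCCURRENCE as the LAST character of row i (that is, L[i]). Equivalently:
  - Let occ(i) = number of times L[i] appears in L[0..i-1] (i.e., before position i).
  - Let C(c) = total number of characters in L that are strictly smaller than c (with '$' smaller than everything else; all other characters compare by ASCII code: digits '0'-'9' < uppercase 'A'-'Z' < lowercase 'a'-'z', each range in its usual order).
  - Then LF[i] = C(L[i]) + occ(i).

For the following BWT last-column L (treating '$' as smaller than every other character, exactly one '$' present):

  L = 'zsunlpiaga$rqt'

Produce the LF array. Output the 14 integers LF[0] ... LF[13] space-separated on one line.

Char counts: '$':1, 'a':2, 'g':1, 'i':1, 'l':1, 'n':1, 'p':1, 'q':1, 'r':1, 's':1, 't':1, 'u':1, 'z':1
C (first-col start): C('$')=0, C('a')=1, C('g')=3, C('i')=4, C('l')=5, C('n')=6, C('p')=7, C('q')=8, C('r')=9, C('s')=10, C('t')=11, C('u')=12, C('z')=13
L[0]='z': occ=0, LF[0]=C('z')+0=13+0=13
L[1]='s': occ=0, LF[1]=C('s')+0=10+0=10
L[2]='u': occ=0, LF[2]=C('u')+0=12+0=12
L[3]='n': occ=0, LF[3]=C('n')+0=6+0=6
L[4]='l': occ=0, LF[4]=C('l')+0=5+0=5
L[5]='p': occ=0, LF[5]=C('p')+0=7+0=7
L[6]='i': occ=0, LF[6]=C('i')+0=4+0=4
L[7]='a': occ=0, LF[7]=C('a')+0=1+0=1
L[8]='g': occ=0, LF[8]=C('g')+0=3+0=3
L[9]='a': occ=1, LF[9]=C('a')+1=1+1=2
L[10]='$': occ=0, LF[10]=C('$')+0=0+0=0
L[11]='r': occ=0, LF[11]=C('r')+0=9+0=9
L[12]='q': occ=0, LF[12]=C('q')+0=8+0=8
L[13]='t': occ=0, LF[13]=C('t')+0=11+0=11

Answer: 13 10 12 6 5 7 4 1 3 2 0 9 8 11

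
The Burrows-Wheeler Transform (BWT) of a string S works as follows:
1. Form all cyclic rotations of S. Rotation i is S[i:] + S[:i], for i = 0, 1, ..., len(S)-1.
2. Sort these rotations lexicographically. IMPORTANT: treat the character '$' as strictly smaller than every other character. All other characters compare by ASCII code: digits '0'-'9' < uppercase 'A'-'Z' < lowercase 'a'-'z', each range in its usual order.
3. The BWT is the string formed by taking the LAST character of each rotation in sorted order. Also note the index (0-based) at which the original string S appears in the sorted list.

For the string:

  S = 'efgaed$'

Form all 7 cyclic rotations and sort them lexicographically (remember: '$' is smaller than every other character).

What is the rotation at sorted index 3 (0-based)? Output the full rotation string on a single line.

Answer: ed$efga

Derivation:
All 7 rotations (rotation i = S[i:]+S[:i]):
  rot[0] = efgaed$
  rot[1] = fgaed$e
  rot[2] = gaed$ef
  rot[3] = aed$efg
  rot[4] = ed$efga
  rot[5] = d$efgae
  rot[6] = $efgaed
Sorted (with $ < everything):
  sorted[0] = $efgaed
  sorted[1] = aed$efg
  sorted[2] = d$efgae
  sorted[3] = ed$efga
  sorted[4] = efgaed$
  sorted[5] = fgaed$e
  sorted[6] = gaed$ef
sorted[3] = ed$efga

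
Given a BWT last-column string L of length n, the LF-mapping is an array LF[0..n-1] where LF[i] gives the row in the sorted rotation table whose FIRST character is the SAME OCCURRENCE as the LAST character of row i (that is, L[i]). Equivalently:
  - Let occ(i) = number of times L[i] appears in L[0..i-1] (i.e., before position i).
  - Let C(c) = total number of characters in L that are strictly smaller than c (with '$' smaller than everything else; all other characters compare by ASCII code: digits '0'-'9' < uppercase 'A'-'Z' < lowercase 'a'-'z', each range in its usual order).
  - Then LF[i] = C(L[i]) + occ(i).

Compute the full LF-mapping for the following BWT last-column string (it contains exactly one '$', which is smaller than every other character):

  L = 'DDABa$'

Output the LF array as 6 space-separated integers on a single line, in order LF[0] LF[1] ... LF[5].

Char counts: '$':1, 'A':1, 'B':1, 'D':2, 'a':1
C (first-col start): C('$')=0, C('A')=1, C('B')=2, C('D')=3, C('a')=5
L[0]='D': occ=0, LF[0]=C('D')+0=3+0=3
L[1]='D': occ=1, LF[1]=C('D')+1=3+1=4
L[2]='A': occ=0, LF[2]=C('A')+0=1+0=1
L[3]='B': occ=0, LF[3]=C('B')+0=2+0=2
L[4]='a': occ=0, LF[4]=C('a')+0=5+0=5
L[5]='$': occ=0, LF[5]=C('$')+0=0+0=0

Answer: 3 4 1 2 5 0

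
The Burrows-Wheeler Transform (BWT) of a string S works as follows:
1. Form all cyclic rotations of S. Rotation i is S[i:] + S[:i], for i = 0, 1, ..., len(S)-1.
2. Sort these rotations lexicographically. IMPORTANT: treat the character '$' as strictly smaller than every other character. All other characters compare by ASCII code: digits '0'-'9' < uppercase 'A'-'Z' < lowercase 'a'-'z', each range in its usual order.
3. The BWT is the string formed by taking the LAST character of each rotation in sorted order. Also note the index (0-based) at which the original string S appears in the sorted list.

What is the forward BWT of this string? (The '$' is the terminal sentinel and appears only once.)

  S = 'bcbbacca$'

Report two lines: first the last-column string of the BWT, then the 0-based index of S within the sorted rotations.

All 9 rotations (rotation i = S[i:]+S[:i]):
  rot[0] = bcbbacca$
  rot[1] = cbbacca$b
  rot[2] = bbacca$bc
  rot[3] = bacca$bcb
  rot[4] = acca$bcbb
  rot[5] = cca$bcbba
  rot[6] = ca$bcbbac
  rot[7] = a$bcbbacc
  rot[8] = $bcbbacca
Sorted (with $ < everything):
  sorted[0] = $bcbbacca  (last char: 'a')
  sorted[1] = a$bcbbacc  (last char: 'c')
  sorted[2] = acca$bcbb  (last char: 'b')
  sorted[3] = bacca$bcb  (last char: 'b')
  sorted[4] = bbacca$bc  (last char: 'c')
  sorted[5] = bcbbacca$  (last char: '$')
  sorted[6] = ca$bcbbac  (last char: 'c')
  sorted[7] = cbbacca$b  (last char: 'b')
  sorted[8] = cca$bcbba  (last char: 'a')
Last column: acbbc$cba
Original string S is at sorted index 5

Answer: acbbc$cba
5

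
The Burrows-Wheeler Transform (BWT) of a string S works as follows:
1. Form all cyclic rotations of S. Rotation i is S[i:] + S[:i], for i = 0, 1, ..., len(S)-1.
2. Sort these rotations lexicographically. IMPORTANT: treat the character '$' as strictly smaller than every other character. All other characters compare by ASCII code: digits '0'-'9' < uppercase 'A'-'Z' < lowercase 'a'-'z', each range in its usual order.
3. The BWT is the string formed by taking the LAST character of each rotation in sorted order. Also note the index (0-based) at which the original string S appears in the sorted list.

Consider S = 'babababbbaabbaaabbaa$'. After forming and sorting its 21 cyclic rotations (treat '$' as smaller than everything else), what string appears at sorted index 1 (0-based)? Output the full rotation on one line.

All 21 rotations (rotation i = S[i:]+S[:i]):
  rot[0] = babababbbaabbaaabbaa$
  rot[1] = abababbbaabbaaabbaa$b
  rot[2] = bababbbaabbaaabbaa$ba
  rot[3] = ababbbaabbaaabbaa$bab
  rot[4] = babbbaabbaaabbaa$baba
  rot[5] = abbbaabbaaabbaa$babab
  rot[6] = bbbaabbaaabbaa$bababa
  rot[7] = bbaabbaaabbaa$bababab
  rot[8] = baabbaaabbaa$babababb
  rot[9] = aabbaaabbaa$babababbb
  rot[10] = abbaaabbaa$babababbba
  rot[11] = bbaaabbaa$babababbbaa
  rot[12] = baaabbaa$babababbbaab
  rot[13] = aaabbaa$babababbbaabb
  rot[14] = aabbaa$babababbbaabba
  rot[15] = abbaa$babababbbaabbaa
  rot[16] = bbaa$babababbbaabbaaa
  rot[17] = baa$babababbbaabbaaab
  rot[18] = aa$babababbbaabbaaabb
  rot[19] = a$babababbbaabbaaabba
  rot[20] = $babababbbaabbaaabbaa
Sorted (with $ < everything):
  sorted[0] = $babababbbaabbaaabbaa
  sorted[1] = a$babababbbaabbaaabba
  sorted[2] = aa$babababbbaabbaaabb
  sorted[3] = aaabbaa$babababbbaabb
  sorted[4] = aabbaa$babababbbaabba
  sorted[5] = aabbaaabbaa$babababbb
  sorted[6] = abababbbaabbaaabbaa$b
  sorted[7] = ababbbaabbaaabbaa$bab
  sorted[8] = abbaa$babababbbaabbaa
  sorted[9] = abbaaabbaa$babababbba
  sorted[10] = abbbaabbaaabbaa$babab
  sorted[11] = baa$babababbbaabbaaab
  sorted[12] = baaabbaa$babababbbaab
  sorted[13] = baabbaaabbaa$babababb
  sorted[14] = babababbbaabbaaabbaa$
  sorted[15] = bababbbaabbaaabbaa$ba
  sorted[16] = babbbaabbaaabbaa$baba
  sorted[17] = bbaa$babababbbaabbaaa
  sorted[18] = bbaaabbaa$babababbbaa
  sorted[19] = bbaabbaaabbaa$bababab
  sorted[20] = bbbaabbaaabbaa$bababa
sorted[1] = a$babababbbaabbaaabba

Answer: a$babababbbaabbaaabba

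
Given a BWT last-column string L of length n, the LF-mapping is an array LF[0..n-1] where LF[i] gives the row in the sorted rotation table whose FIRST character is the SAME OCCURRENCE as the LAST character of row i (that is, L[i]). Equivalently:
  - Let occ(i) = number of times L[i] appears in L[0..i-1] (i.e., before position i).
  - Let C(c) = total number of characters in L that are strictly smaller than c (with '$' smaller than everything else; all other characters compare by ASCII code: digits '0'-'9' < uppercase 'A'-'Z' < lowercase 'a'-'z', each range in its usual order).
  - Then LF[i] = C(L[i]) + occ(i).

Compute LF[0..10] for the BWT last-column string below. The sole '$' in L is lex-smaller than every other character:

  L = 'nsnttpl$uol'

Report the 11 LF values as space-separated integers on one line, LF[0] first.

Char counts: '$':1, 'l':2, 'n':2, 'o':1, 'p':1, 's':1, 't':2, 'u':1
C (first-col start): C('$')=0, C('l')=1, C('n')=3, C('o')=5, C('p')=6, C('s')=7, C('t')=8, C('u')=10
L[0]='n': occ=0, LF[0]=C('n')+0=3+0=3
L[1]='s': occ=0, LF[1]=C('s')+0=7+0=7
L[2]='n': occ=1, LF[2]=C('n')+1=3+1=4
L[3]='t': occ=0, LF[3]=C('t')+0=8+0=8
L[4]='t': occ=1, LF[4]=C('t')+1=8+1=9
L[5]='p': occ=0, LF[5]=C('p')+0=6+0=6
L[6]='l': occ=0, LF[6]=C('l')+0=1+0=1
L[7]='$': occ=0, LF[7]=C('$')+0=0+0=0
L[8]='u': occ=0, LF[8]=C('u')+0=10+0=10
L[9]='o': occ=0, LF[9]=C('o')+0=5+0=5
L[10]='l': occ=1, LF[10]=C('l')+1=1+1=2

Answer: 3 7 4 8 9 6 1 0 10 5 2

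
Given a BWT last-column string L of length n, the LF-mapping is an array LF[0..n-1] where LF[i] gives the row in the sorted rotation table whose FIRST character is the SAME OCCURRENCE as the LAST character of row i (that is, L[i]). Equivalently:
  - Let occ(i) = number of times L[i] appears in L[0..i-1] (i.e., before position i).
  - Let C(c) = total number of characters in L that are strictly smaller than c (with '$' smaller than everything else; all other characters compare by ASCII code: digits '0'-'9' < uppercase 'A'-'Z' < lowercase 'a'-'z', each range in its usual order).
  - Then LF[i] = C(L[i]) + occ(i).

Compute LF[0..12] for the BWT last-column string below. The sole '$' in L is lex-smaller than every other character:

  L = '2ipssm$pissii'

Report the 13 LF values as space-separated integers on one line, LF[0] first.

Answer: 1 2 7 9 10 6 0 8 3 11 12 4 5

Derivation:
Char counts: '$':1, '2':1, 'i':4, 'm':1, 'p':2, 's':4
C (first-col start): C('$')=0, C('2')=1, C('i')=2, C('m')=6, C('p')=7, C('s')=9
L[0]='2': occ=0, LF[0]=C('2')+0=1+0=1
L[1]='i': occ=0, LF[1]=C('i')+0=2+0=2
L[2]='p': occ=0, LF[2]=C('p')+0=7+0=7
L[3]='s': occ=0, LF[3]=C('s')+0=9+0=9
L[4]='s': occ=1, LF[4]=C('s')+1=9+1=10
L[5]='m': occ=0, LF[5]=C('m')+0=6+0=6
L[6]='$': occ=0, LF[6]=C('$')+0=0+0=0
L[7]='p': occ=1, LF[7]=C('p')+1=7+1=8
L[8]='i': occ=1, LF[8]=C('i')+1=2+1=3
L[9]='s': occ=2, LF[9]=C('s')+2=9+2=11
L[10]='s': occ=3, LF[10]=C('s')+3=9+3=12
L[11]='i': occ=2, LF[11]=C('i')+2=2+2=4
L[12]='i': occ=3, LF[12]=C('i')+3=2+3=5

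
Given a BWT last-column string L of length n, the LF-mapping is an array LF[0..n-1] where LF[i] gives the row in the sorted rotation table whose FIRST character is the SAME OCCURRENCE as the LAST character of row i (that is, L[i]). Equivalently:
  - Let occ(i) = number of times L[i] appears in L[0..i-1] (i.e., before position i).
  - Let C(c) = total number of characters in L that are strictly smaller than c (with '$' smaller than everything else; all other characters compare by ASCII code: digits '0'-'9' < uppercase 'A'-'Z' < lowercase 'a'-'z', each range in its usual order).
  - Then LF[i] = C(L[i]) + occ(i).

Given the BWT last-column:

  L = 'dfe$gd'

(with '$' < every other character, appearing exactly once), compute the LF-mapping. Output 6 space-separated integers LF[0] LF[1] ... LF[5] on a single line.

Answer: 1 4 3 0 5 2

Derivation:
Char counts: '$':1, 'd':2, 'e':1, 'f':1, 'g':1
C (first-col start): C('$')=0, C('d')=1, C('e')=3, C('f')=4, C('g')=5
L[0]='d': occ=0, LF[0]=C('d')+0=1+0=1
L[1]='f': occ=0, LF[1]=C('f')+0=4+0=4
L[2]='e': occ=0, LF[2]=C('e')+0=3+0=3
L[3]='$': occ=0, LF[3]=C('$')+0=0+0=0
L[4]='g': occ=0, LF[4]=C('g')+0=5+0=5
L[5]='d': occ=1, LF[5]=C('d')+1=1+1=2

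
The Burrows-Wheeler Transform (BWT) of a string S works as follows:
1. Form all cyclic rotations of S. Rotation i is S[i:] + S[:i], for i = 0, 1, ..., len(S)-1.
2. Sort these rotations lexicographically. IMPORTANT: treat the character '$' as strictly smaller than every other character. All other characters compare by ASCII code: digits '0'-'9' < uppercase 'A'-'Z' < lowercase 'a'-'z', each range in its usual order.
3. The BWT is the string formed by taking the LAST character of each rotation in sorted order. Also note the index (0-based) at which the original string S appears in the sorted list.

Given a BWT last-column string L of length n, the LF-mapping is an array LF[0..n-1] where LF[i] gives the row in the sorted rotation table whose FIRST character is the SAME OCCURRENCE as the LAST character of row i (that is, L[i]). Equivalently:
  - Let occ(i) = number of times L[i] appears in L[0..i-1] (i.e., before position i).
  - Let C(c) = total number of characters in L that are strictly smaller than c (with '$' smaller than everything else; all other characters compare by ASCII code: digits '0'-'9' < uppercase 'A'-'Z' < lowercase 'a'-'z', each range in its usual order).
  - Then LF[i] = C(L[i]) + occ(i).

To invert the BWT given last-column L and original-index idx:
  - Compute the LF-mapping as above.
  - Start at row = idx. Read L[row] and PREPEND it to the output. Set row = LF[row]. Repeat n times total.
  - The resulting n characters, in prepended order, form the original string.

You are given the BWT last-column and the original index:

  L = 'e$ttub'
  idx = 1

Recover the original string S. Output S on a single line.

LF mapping: 2 0 3 4 5 1
Walk LF starting at row 1, prepending L[row]:
  step 1: row=1, L[1]='$', prepend. Next row=LF[1]=0
  step 2: row=0, L[0]='e', prepend. Next row=LF[0]=2
  step 3: row=2, L[2]='t', prepend. Next row=LF[2]=3
  step 4: row=3, L[3]='t', prepend. Next row=LF[3]=4
  step 5: row=4, L[4]='u', prepend. Next row=LF[4]=5
  step 6: row=5, L[5]='b', prepend. Next row=LF[5]=1
Reversed output: butte$

Answer: butte$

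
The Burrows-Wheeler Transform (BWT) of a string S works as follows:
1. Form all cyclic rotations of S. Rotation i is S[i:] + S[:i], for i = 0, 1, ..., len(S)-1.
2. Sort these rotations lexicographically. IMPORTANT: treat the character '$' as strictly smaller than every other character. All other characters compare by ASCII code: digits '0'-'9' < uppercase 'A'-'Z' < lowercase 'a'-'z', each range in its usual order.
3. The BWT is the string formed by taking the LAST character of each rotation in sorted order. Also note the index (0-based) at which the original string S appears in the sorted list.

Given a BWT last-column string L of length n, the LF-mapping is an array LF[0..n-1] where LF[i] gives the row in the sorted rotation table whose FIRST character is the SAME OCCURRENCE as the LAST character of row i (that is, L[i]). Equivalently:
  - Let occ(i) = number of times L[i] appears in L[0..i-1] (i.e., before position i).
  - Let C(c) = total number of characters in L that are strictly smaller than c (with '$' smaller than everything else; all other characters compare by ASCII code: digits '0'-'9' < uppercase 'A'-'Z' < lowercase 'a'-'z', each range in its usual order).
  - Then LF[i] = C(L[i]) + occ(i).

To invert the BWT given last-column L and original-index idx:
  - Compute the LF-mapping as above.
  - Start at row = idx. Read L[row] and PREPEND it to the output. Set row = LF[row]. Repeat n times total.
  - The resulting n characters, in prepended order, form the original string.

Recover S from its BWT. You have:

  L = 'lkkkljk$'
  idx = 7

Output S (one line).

Answer: lkkkjkl$

Derivation:
LF mapping: 6 2 3 4 7 1 5 0
Walk LF starting at row 7, prepending L[row]:
  step 1: row=7, L[7]='$', prepend. Next row=LF[7]=0
  step 2: row=0, L[0]='l', prepend. Next row=LF[0]=6
  step 3: row=6, L[6]='k', prepend. Next row=LF[6]=5
  step 4: row=5, L[5]='j', prepend. Next row=LF[5]=1
  step 5: row=1, L[1]='k', prepend. Next row=LF[1]=2
  step 6: row=2, L[2]='k', prepend. Next row=LF[2]=3
  step 7: row=3, L[3]='k', prepend. Next row=LF[3]=4
  step 8: row=4, L[4]='l', prepend. Next row=LF[4]=7
Reversed output: lkkkjkl$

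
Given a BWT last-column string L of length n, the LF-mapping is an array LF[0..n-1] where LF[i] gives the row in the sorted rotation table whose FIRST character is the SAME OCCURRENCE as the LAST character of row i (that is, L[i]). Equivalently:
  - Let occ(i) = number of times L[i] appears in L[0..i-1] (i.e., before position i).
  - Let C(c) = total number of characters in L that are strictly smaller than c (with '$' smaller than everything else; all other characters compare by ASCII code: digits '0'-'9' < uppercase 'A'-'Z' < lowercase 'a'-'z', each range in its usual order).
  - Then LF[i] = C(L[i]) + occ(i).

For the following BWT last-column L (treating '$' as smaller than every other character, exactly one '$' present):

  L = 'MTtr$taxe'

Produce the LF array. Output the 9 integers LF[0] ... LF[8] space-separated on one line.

Char counts: '$':1, 'M':1, 'T':1, 'a':1, 'e':1, 'r':1, 't':2, 'x':1
C (first-col start): C('$')=0, C('M')=1, C('T')=2, C('a')=3, C('e')=4, C('r')=5, C('t')=6, C('x')=8
L[0]='M': occ=0, LF[0]=C('M')+0=1+0=1
L[1]='T': occ=0, LF[1]=C('T')+0=2+0=2
L[2]='t': occ=0, LF[2]=C('t')+0=6+0=6
L[3]='r': occ=0, LF[3]=C('r')+0=5+0=5
L[4]='$': occ=0, LF[4]=C('$')+0=0+0=0
L[5]='t': occ=1, LF[5]=C('t')+1=6+1=7
L[6]='a': occ=0, LF[6]=C('a')+0=3+0=3
L[7]='x': occ=0, LF[7]=C('x')+0=8+0=8
L[8]='e': occ=0, LF[8]=C('e')+0=4+0=4

Answer: 1 2 6 5 0 7 3 8 4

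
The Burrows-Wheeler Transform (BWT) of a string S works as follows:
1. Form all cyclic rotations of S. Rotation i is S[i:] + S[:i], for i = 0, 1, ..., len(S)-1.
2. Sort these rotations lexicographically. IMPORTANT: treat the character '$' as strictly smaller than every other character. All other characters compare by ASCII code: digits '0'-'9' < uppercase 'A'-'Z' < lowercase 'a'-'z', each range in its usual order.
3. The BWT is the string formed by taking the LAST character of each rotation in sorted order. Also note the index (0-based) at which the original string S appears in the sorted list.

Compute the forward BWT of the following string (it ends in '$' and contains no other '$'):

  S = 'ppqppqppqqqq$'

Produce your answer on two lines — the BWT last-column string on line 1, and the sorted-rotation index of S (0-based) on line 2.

Answer: q$qqpppqppqqp
1

Derivation:
All 13 rotations (rotation i = S[i:]+S[:i]):
  rot[0] = ppqppqppqqqq$
  rot[1] = pqppqppqqqq$p
  rot[2] = qppqppqqqq$pp
  rot[3] = ppqppqqqq$ppq
  rot[4] = pqppqqqq$ppqp
  rot[5] = qppqqqq$ppqpp
  rot[6] = ppqqqq$ppqppq
  rot[7] = pqqqq$ppqppqp
  rot[8] = qqqq$ppqppqpp
  rot[9] = qqq$ppqppqppq
  rot[10] = qq$ppqppqppqq
  rot[11] = q$ppqppqppqqq
  rot[12] = $ppqppqppqqqq
Sorted (with $ < everything):
  sorted[0] = $ppqppqppqqqq  (last char: 'q')
  sorted[1] = ppqppqppqqqq$  (last char: '$')
  sorted[2] = ppqppqqqq$ppq  (last char: 'q')
  sorted[3] = ppqqqq$ppqppq  (last char: 'q')
  sorted[4] = pqppqppqqqq$p  (last char: 'p')
  sorted[5] = pqppqqqq$ppqp  (last char: 'p')
  sorted[6] = pqqqq$ppqppqp  (last char: 'p')
  sorted[7] = q$ppqppqppqqq  (last char: 'q')
  sorted[8] = qppqppqqqq$pp  (last char: 'p')
  sorted[9] = qppqqqq$ppqpp  (last char: 'p')
  sorted[10] = qq$ppqppqppqq  (last char: 'q')
  sorted[11] = qqq$ppqppqppq  (last char: 'q')
  sorted[12] = qqqq$ppqppqpp  (last char: 'p')
Last column: q$qqpppqppqqp
Original string S is at sorted index 1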